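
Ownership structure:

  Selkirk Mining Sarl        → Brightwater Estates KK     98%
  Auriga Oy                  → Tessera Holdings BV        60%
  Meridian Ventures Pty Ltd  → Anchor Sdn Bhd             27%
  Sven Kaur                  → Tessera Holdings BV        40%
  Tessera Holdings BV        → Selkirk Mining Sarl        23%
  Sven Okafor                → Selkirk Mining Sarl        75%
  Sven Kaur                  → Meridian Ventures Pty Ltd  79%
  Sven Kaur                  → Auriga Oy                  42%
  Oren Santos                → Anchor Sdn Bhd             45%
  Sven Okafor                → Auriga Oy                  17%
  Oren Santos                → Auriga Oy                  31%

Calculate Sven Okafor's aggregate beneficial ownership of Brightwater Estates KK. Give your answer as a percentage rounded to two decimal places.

Sven Okafor reaches Brightwater along 2 paths.
Via Selkirk: 75% × 98% = 73.5%.
Via Auriga → Tessera → Selkirk: 17% × 60% × 23% × 98% = 2.29908%.
Total: 73.5% + 2.29908% = 75.79908%.
Rounded: 75.80%.

75.80%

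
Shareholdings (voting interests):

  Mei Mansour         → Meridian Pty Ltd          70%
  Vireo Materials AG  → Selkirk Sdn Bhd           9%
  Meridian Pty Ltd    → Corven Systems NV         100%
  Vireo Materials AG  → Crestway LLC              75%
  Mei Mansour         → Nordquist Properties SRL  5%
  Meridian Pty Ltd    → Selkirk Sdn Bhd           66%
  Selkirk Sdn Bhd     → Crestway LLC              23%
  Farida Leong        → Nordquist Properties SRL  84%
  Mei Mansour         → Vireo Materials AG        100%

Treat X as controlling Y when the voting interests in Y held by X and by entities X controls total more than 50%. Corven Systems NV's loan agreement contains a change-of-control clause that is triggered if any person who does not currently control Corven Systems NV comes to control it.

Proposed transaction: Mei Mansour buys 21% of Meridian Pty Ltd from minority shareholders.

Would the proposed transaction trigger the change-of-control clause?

No

The purchase changes only Mei's holdings, so Mei is the only person who could newly come to control Corven.
Mei holds 70% of Meridian, so Mei controls Meridian.
Meridian holds 100% of Corven, so Mei controls Corven.
So Mei already controls Corven before the transaction.
After the purchase, Mei's direct stake in Meridian rises to 70% + 21% = 91%.
Mei controlled Corven already, so this is not a new person acquiring control; every other person's position is unchanged or reduced.
No new person acquires control, so the clause is not triggered.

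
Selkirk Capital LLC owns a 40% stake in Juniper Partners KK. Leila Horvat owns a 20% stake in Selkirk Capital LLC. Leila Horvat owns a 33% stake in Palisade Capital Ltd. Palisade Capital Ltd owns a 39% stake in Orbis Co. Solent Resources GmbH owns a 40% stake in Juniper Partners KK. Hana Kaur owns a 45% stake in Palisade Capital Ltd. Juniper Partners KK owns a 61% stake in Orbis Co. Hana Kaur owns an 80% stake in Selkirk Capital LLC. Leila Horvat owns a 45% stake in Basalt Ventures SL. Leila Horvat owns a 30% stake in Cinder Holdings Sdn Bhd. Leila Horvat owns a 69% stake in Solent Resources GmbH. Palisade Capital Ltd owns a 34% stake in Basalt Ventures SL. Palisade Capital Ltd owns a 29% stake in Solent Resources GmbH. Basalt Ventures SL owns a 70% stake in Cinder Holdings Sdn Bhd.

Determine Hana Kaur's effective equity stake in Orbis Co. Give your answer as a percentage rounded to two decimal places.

40.25%

Hana reaches Orbis along 3 paths.
Via Palisade: 45% × 39% = 17.55%.
Via Selkirk → Juniper: 80% × 40% × 61% = 19.52%.
Via Palisade → Solent → Juniper: 45% × 29% × 40% × 61% = 3.1842%.
Total: 17.55% + 19.52% + 3.1842% = 40.2542%.
Rounded: 40.25%.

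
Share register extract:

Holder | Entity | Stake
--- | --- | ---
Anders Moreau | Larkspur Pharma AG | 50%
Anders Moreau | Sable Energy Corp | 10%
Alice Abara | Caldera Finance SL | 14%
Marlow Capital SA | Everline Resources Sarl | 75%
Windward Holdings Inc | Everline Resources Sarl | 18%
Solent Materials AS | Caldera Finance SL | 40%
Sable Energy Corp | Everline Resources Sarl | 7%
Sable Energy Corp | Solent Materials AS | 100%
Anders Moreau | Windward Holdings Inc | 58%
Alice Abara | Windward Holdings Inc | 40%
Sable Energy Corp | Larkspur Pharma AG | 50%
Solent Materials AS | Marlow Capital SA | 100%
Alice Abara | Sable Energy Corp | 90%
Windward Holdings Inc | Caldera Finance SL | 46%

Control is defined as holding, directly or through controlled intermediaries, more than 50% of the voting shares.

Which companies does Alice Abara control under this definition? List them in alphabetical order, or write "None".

Alice holds 90% of Sable, so Alice controls Sable.
Sable holds 100% of Solent, so Alice controls Solent.
Alice and Solent together hold 14% + 40% = 54% of Caldera, so Alice controls Caldera.
Solent holds 100% of Marlow, so Alice controls Marlow.
Marlow and Sable together hold 75% + 7% = 82% of Everline, so Alice controls Everline.
No other company's threshold is met.

Caldera Finance SL, Everline Resources Sarl, Marlow Capital SA, Sable Energy Corp, Solent Materials AS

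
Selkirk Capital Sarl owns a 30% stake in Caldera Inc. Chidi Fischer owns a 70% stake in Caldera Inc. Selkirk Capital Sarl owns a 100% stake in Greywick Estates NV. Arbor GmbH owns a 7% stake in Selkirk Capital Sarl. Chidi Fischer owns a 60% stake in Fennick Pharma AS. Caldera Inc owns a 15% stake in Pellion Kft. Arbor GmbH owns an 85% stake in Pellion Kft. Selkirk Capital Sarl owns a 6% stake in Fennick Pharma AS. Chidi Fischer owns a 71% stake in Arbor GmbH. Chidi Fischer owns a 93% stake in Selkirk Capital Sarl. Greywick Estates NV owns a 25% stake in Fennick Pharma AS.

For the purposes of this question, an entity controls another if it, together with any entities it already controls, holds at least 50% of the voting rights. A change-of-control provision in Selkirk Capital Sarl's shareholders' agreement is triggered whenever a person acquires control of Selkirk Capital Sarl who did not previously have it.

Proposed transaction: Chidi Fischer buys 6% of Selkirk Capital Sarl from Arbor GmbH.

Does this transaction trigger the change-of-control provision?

The purchase adds only to Chidi's holdings (Arbor's stake shrinks), so Chidi is the only person who could newly come to control Selkirk.
Chidi holds 71% of Arbor, so Chidi controls Arbor.
Chidi and Arbor together hold 93% + 7% = 100% of Selkirk, so Chidi controls Selkirk.
So Chidi already controls Selkirk before the transaction.
After the purchase, Chidi's direct stake in Selkirk rises to 93% + 6% = 99%, and Arbor's stake falls to 1%.
Chidi controlled Selkirk already, so this is not a new person acquiring control; every other person's position is unchanged or reduced.
No new person acquires control, so the clause is not triggered.

No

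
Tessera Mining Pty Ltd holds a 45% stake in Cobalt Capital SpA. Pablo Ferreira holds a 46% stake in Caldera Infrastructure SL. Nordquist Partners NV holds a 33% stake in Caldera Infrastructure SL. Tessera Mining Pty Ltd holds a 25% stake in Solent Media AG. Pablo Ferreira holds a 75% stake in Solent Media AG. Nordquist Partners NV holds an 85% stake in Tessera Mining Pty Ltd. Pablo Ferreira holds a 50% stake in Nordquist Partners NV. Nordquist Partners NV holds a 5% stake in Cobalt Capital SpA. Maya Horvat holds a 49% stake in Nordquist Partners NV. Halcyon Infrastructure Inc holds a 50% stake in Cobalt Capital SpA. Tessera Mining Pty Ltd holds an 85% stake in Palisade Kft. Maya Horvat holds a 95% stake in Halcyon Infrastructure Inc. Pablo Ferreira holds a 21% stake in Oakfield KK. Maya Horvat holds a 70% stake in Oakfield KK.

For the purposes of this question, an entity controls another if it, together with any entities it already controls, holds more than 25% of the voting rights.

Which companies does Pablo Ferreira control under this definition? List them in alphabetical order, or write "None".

Pablo holds 50% of Nordquist, so Pablo controls Nordquist.
Nordquist holds 85% of Tessera, so Pablo controls Tessera.
Nordquist and Pablo together hold 33% + 46% = 79% of Caldera, so Pablo controls Caldera.
Nordquist and Tessera together hold 5% + 45% = 50% of Cobalt, so Pablo controls Cobalt.
Tessera and Pablo together hold 25% + 75% = 100% of Solent, so Pablo controls Solent.
Tessera holds 85% of Palisade, so Pablo controls Palisade.
No other company's threshold is met.

Caldera Infrastructure SL, Cobalt Capital SpA, Nordquist Partners NV, Palisade Kft, Solent Media AG, Tessera Mining Pty Ltd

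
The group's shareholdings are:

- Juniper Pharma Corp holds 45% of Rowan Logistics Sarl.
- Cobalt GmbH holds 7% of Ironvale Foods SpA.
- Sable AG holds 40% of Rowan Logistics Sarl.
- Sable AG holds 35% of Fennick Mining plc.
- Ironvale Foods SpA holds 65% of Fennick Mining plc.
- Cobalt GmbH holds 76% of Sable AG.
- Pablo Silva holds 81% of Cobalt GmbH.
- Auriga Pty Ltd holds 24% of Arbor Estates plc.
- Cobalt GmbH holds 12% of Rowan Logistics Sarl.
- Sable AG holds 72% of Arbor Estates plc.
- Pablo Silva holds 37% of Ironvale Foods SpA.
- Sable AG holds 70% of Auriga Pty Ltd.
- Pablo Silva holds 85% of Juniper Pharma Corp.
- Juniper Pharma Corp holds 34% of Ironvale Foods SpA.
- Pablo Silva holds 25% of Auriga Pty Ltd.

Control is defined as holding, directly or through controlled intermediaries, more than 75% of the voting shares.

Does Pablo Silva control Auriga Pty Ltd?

Pablo holds 81% of Cobalt, so Pablo controls Cobalt.
Cobalt holds 76% of Sable, so Pablo controls Sable.
Pablo and Sable together hold 25% + 70% = 95% of Auriga, so Pablo controls Auriga.

Yes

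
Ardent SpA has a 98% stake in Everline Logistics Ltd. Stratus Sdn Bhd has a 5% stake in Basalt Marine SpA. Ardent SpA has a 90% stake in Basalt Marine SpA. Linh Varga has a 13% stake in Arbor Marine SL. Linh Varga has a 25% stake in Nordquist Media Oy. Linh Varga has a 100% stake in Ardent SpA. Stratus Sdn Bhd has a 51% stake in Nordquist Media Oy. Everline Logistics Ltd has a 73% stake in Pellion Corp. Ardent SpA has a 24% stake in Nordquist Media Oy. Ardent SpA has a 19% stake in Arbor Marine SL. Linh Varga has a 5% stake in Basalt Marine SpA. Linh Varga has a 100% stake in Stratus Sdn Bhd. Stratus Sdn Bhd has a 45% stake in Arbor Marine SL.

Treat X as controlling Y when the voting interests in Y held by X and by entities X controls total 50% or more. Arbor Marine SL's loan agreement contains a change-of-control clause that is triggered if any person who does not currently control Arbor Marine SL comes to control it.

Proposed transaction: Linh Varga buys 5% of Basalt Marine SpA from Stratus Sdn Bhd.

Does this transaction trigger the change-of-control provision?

The purchase adds only to Linh's holdings (Stratus's stake shrinks), so Linh is the only person who could newly come to control Arbor.
Linh holds 100% of Ardent, so Linh controls Ardent.
Linh holds 100% of Stratus, so Linh controls Stratus.
Ardent and Stratus and Linh together hold 19% + 45% + 13% = 77% of Arbor, so Linh controls Arbor.
So Linh already controls Arbor before the transaction.
After the purchase, Linh's direct stake in Basalt rises to 5% + 5% = 10%, and Stratus's stake falls to 0%.
Linh controlled Arbor already, so this is not a new person acquiring control; every other person's position is unchanged or reduced.
No new person acquires control, so the clause is not triggered.

No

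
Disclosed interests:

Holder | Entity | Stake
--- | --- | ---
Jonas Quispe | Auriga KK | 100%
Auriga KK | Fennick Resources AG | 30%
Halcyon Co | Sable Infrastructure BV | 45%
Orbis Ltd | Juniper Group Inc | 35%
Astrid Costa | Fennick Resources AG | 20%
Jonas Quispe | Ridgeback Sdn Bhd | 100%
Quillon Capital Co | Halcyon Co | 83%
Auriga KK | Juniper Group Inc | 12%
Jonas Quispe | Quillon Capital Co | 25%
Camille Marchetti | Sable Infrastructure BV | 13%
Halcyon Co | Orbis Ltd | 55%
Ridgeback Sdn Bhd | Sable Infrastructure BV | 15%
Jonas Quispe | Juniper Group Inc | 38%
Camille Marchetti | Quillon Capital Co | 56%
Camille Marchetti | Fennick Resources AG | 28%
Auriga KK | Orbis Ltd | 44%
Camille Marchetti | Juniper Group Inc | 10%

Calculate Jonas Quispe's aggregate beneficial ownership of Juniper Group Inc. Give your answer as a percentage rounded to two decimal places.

Jonas reaches Juniper along 4 paths.
Direct stake: 38% = 38%.
Via Auriga → Orbis: 100% × 44% × 35% = 15.4%.
Via Quillon → Halcyon → Orbis: 25% × 83% × 55% × 35% = 3.994375%.
Via Auriga: 100% × 12% = 12%.
Total: 38% + 15.4% + 3.994375% + 12% = 69.394375%.
Rounded: 69.39%.

69.39%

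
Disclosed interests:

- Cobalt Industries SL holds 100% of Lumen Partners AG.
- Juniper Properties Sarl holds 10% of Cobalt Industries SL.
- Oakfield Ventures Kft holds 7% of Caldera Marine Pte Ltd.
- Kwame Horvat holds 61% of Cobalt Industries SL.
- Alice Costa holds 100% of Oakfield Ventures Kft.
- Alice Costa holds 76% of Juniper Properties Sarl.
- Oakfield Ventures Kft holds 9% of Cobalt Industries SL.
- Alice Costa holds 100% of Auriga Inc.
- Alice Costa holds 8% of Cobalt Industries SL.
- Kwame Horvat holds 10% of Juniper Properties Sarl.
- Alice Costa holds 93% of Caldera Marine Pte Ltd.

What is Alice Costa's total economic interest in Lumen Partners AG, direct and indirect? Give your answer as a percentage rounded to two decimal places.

24.60%

Alice reaches Lumen along 3 paths.
Via Juniper → Cobalt: 76% × 10% × 100% = 7.6%.
Via Cobalt: 8% × 100% = 8%.
Via Oakfield → Cobalt: 100% × 9% × 100% = 9%.
Total: 7.6% + 8% + 9% = 24.6%.
Rounded: 24.60%.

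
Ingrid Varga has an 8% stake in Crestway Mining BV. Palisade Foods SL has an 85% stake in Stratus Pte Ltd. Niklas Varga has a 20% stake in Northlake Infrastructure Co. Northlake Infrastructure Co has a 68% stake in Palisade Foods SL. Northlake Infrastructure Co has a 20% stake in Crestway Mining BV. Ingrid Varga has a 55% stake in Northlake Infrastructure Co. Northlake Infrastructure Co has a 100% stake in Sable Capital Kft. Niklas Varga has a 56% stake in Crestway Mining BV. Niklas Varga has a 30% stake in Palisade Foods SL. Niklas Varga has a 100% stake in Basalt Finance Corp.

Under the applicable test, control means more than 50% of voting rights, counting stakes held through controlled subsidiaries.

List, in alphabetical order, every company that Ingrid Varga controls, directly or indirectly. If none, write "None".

Northlake Infrastructure Co, Palisade Foods SL, Sable Capital Kft, Stratus Pte Ltd

Ingrid holds 55% of Northlake, so Ingrid controls Northlake.
Northlake holds 100% of Sable, so Ingrid controls Sable.
Northlake holds 68% of Palisade, so Ingrid controls Palisade.
Palisade holds 85% of Stratus, so Ingrid controls Stratus.
No other company's threshold is met.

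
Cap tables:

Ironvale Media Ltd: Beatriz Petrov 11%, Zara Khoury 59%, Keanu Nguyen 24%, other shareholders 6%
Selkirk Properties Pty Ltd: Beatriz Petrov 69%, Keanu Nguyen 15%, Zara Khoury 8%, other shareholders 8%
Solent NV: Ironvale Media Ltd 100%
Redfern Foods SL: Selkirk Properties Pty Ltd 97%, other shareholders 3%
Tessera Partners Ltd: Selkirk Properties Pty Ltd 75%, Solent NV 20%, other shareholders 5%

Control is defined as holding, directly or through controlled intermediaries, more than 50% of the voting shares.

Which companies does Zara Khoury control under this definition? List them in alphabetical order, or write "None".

Ironvale Media Ltd, Solent NV

Zara holds 59% of Ironvale, so Zara controls Ironvale.
Ironvale holds 100% of Solent, so Zara controls Solent.
No other company's threshold is met.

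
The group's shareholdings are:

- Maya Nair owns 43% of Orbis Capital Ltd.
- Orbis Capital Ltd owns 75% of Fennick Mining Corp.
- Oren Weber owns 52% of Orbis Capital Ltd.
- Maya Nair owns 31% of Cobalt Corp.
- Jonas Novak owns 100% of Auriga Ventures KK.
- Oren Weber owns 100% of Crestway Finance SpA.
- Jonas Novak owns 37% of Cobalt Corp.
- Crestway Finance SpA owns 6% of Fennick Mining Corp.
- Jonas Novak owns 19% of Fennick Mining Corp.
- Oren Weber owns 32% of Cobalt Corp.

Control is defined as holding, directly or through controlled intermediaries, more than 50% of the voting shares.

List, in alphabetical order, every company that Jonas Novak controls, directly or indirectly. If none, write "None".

Auriga Ventures KK

Jonas holds 100% of Auriga, so Jonas controls Auriga.
No other company's threshold is met.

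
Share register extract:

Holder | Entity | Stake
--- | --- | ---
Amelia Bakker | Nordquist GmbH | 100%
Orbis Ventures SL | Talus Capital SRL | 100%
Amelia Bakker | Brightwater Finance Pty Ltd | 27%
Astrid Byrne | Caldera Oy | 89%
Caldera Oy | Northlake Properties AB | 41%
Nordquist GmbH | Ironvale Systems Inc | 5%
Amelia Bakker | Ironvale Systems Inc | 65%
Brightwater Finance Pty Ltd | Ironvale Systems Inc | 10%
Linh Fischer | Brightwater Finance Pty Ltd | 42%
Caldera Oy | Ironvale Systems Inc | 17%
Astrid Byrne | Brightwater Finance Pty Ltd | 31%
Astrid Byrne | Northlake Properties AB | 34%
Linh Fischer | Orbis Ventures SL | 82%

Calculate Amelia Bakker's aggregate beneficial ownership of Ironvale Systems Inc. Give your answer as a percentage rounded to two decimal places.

Amelia reaches Ironvale along 3 paths.
Direct stake: 65% = 65%.
Via Nordquist: 100% × 5% = 5%.
Via Brightwater: 27% × 10% = 2.7%.
Total: 65% + 5% + 2.7% = 72.7%.
Rounded: 72.70%.

72.70%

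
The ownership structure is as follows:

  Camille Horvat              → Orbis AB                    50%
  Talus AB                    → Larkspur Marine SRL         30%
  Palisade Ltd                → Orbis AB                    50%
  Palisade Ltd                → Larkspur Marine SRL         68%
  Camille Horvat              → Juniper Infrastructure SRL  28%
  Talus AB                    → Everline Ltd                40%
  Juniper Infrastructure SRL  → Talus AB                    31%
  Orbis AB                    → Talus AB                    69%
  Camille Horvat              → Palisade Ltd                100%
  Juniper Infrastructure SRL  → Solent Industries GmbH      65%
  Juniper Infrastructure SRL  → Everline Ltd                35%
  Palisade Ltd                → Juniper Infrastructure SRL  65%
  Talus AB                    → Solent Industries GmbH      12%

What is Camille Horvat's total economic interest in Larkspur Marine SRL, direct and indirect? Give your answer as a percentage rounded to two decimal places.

97.35%

Camille reaches Larkspur along 5 paths.
Via Palisade: 100% × 68% = 68%.
Via Palisade → Orbis → Talus: 100% × 50% × 69% × 30% = 10.35%.
Via Orbis → Talus: 50% × 69% × 30% = 10.35%.
Via Juniper → Talus: 28% × 31% × 30% = 2.604%.
Via Palisade → Juniper → Talus: 100% × 65% × 31% × 30% = 6.045%.
Total: 68% + 10.35% + 10.35% + 2.604% + 6.045% = 97.349%.
Rounded: 97.35%.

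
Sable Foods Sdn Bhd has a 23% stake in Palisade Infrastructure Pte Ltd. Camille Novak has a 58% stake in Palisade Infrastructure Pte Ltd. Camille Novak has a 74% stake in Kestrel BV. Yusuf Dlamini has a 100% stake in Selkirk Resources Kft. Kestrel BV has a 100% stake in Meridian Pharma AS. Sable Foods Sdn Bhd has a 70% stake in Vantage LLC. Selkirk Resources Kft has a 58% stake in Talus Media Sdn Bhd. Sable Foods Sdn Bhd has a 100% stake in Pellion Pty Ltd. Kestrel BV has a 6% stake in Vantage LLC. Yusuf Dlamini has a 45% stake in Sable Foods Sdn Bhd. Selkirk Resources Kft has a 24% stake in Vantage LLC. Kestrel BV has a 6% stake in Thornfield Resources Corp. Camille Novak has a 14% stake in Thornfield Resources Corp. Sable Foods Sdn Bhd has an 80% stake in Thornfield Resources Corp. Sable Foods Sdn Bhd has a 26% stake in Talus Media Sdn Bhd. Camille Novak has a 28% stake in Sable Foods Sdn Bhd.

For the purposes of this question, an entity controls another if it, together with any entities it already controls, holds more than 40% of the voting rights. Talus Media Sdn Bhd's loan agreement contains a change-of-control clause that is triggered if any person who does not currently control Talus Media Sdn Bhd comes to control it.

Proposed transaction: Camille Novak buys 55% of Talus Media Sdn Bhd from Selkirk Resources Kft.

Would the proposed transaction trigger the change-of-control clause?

Yes

The purchase adds only to Camille's holdings (Selkirk's stake shrinks), so Camille is the only person who could newly come to control Talus.
Camille holds 74% of Kestrel, so Camille controls Kestrel.
Kestrel holds 100% of Meridian, so Camille controls Meridian.
Camille holds 58% of Palisade, so Camille controls Palisade.
Neither Camille nor any entity Camille controls holds any voting interest in Talus.
So before the transaction, Camille does not control Talus.
After the purchase, Camille holds 55% of Talus directly, and Selkirk's stake falls to 3%.
Camille holds 55% of Talus, so Camille controls Talus.
Camille did not control Talus before and does after, so the clause is triggered.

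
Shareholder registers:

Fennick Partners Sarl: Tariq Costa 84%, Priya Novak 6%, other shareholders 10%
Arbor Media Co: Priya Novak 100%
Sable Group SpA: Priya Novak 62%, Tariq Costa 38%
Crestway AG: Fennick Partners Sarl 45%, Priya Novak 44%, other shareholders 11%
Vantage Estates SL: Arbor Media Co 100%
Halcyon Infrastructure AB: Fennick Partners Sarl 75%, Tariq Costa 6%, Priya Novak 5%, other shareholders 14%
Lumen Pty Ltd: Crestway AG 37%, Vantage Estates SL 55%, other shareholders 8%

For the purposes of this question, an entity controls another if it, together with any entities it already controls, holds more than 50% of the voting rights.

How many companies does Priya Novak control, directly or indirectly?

Priya holds 100% of Arbor, so Priya controls Arbor.
Priya holds 62% of Sable, so Priya controls Sable.
Arbor holds 100% of Vantage, so Priya controls Vantage.
Vantage holds 55% of Lumen, so Priya controls Lumen.
No other company's threshold is met.
Priya controls 4 companies.

4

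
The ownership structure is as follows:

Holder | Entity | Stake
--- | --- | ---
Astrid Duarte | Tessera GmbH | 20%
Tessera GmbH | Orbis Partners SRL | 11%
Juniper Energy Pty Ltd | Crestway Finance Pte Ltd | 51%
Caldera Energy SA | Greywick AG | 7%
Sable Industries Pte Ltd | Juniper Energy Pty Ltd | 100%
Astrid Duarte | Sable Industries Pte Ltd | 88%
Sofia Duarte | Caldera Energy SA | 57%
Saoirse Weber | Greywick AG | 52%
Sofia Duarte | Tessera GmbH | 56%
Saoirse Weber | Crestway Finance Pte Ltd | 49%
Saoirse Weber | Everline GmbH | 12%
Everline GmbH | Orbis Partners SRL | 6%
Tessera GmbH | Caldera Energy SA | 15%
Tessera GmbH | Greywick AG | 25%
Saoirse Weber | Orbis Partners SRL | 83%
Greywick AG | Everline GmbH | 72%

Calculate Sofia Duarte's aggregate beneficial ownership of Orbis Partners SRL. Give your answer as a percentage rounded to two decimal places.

6.96%

Sofia reaches Orbis along 4 paths.
Via Tessera: 56% × 11% = 6.16%.
Via Tessera → Caldera → Greywick → Everline: 56% × 15% × 7% × 72% × 6% = 0.0254016%.
Via Caldera → Greywick → Everline: 57% × 7% × 72% × 6% = 0.172368%.
Via Tessera → Greywick → Everline: 56% × 25% × 72% × 6% = 0.6048%.
Total: 6.16% + 0.0254016% + 0.172368% + 0.6048% = 6.9625696%.
Rounded: 6.96%.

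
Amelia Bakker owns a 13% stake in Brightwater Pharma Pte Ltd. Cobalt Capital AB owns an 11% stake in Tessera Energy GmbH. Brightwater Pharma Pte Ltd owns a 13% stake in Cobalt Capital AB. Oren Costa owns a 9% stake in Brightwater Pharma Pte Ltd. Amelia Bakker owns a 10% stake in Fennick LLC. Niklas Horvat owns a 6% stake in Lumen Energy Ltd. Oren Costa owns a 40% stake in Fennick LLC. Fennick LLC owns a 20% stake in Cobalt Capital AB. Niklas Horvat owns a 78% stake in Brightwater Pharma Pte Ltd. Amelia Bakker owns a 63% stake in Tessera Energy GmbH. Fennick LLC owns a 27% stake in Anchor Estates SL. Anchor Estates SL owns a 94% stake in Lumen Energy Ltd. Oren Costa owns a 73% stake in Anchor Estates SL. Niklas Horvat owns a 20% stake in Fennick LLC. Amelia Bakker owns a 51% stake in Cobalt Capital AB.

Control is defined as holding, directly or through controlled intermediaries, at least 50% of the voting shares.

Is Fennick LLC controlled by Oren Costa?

No

Oren holds 73% of Anchor, so Oren controls Anchor.
Anchor holds 94% of Lumen, so Oren controls Lumen.
In Fennick, Oren's side holds only 40%, not ≥ 50%.
So Oren does not control Fennick.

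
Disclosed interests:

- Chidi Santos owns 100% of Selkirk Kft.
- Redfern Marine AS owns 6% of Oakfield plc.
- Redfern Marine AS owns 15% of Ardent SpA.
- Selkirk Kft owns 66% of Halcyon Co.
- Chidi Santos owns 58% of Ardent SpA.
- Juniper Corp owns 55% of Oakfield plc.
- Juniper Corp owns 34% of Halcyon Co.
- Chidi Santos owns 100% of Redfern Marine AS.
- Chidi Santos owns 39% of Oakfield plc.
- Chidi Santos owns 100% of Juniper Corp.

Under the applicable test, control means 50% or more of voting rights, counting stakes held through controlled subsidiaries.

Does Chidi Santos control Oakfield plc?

Yes

Chidi holds 100% of Redfern, so Chidi controls Redfern.
Chidi holds 100% of Juniper, so Chidi controls Juniper.
Chidi and Juniper and Redfern together hold 39% + 55% + 6% = 100% of Oakfield, so Chidi controls Oakfield.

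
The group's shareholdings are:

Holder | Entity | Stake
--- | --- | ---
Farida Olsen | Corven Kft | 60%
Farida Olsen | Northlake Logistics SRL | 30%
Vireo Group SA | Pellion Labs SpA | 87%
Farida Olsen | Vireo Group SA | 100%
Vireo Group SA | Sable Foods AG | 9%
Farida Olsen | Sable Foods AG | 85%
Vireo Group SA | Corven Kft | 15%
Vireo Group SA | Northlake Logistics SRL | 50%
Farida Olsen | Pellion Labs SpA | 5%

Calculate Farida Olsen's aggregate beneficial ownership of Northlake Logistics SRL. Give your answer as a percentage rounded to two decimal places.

Farida reaches Northlake along 2 paths.
Direct stake: 30% = 30%.
Via Vireo: 100% × 50% = 50%.
Total: 30% + 50% = 80%.
Rounded: 80.00%.

80.00%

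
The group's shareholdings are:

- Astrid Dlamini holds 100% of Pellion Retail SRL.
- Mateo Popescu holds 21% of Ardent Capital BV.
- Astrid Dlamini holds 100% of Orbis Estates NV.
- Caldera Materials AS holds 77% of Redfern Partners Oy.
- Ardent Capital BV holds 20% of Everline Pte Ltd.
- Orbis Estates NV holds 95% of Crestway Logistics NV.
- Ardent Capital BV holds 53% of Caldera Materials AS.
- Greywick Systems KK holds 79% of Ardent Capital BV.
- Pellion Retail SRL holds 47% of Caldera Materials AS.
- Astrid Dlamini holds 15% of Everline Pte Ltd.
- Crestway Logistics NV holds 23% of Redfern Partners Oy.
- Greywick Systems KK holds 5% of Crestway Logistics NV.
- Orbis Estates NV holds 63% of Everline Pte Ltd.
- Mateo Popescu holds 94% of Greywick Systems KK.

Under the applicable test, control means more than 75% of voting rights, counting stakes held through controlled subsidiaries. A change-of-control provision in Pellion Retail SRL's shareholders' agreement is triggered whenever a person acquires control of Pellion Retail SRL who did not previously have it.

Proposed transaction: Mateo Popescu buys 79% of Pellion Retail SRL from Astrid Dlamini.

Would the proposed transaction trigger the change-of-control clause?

Yes

The purchase adds only to Mateo's holdings (Astrid's stake shrinks), so Mateo is the only person who could newly come to control Pellion.
Mateo holds 94% of Greywick, so Mateo controls Greywick.
Mateo and Greywick together hold 21% + 79% = 100% of Ardent, so Mateo controls Ardent.
Neither Mateo nor any entity Mateo controls holds any voting interest in Pellion.
So before the transaction, Mateo does not control Pellion.
After the purchase, Mateo holds 79% of Pellion directly, and Astrid's stake falls to 21%.
Mateo holds 79% of Pellion, so Mateo controls Pellion.
Mateo did not control Pellion before and does after, so the clause is triggered.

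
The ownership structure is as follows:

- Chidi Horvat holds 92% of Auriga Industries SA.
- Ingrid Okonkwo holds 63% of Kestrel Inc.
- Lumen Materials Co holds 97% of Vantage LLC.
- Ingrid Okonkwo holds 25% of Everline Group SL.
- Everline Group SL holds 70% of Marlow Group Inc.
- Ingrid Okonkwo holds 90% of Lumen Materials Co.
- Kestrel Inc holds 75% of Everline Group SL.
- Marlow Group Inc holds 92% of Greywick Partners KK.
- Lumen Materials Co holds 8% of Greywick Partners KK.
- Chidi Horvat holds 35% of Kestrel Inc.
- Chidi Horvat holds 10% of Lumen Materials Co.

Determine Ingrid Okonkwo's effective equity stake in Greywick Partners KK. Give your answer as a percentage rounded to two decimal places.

53.73%

Ingrid reaches Greywick along 3 paths.
Via Kestrel → Everline → Marlow: 63% × 75% × 70% × 92% = 30.429%.
Via Everline → Marlow: 25% × 70% × 92% = 16.1%.
Via Lumen: 90% × 8% = 7.2%.
Total: 30.429% + 16.1% + 7.2% = 53.729%.
Rounded: 53.73%.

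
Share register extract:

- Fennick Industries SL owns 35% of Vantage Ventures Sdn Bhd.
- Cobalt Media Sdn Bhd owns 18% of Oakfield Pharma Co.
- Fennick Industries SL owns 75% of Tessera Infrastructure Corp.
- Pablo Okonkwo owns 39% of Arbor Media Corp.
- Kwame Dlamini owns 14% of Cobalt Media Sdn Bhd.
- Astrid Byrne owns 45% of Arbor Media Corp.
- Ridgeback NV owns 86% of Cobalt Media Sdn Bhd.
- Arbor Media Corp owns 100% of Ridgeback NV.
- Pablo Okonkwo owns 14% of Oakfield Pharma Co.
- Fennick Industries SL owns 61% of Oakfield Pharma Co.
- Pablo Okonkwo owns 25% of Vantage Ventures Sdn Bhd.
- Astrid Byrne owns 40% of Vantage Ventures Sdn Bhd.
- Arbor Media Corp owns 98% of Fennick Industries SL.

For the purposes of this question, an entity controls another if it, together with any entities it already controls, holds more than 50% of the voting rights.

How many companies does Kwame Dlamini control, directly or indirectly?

Kwame's largest direct stake is 14% in Cobalt, which does not meet the threshold.
Kwame controls 0 companies.

0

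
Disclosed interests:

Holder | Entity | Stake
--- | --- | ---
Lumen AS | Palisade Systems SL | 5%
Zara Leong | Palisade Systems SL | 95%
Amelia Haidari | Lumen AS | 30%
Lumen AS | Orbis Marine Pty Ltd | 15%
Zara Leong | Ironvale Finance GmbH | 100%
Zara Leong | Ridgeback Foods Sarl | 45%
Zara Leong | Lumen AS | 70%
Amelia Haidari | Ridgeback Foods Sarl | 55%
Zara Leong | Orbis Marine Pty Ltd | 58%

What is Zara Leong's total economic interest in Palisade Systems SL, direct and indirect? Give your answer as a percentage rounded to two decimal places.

Zara reaches Palisade along 2 paths.
Direct stake: 95% = 95%.
Via Lumen: 70% × 5% = 3.5%.
Total: 95% + 3.5% = 98.5%.
Rounded: 98.50%.

98.50%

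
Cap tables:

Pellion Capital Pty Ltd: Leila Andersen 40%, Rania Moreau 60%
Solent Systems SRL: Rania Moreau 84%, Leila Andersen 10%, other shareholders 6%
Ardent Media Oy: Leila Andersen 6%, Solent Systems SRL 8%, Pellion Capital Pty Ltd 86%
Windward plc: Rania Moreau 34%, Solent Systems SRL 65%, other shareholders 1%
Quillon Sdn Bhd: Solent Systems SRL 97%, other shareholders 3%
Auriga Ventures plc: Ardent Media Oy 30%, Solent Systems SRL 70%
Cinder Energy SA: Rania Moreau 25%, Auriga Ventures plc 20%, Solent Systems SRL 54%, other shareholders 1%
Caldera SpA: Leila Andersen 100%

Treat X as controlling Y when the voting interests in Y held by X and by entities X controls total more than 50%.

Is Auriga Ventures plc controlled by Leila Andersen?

Leila holds 100% of Caldera, so Leila controls Caldera.
Neither Leila nor any entity Leila controls holds any voting interest in Auriga.
So Leila does not control Auriga.

No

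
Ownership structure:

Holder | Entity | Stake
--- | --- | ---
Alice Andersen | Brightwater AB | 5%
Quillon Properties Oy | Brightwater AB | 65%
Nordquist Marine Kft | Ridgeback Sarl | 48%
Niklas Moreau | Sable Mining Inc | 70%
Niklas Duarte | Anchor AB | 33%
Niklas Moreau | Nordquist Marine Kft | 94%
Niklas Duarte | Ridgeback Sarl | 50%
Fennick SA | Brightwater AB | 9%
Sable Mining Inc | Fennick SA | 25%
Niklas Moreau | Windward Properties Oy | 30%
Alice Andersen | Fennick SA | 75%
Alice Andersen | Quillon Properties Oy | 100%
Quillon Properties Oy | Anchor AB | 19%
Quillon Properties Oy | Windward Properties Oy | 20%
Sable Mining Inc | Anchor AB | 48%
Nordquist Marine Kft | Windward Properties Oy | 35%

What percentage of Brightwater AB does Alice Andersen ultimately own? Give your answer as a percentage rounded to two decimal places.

76.75%

Alice reaches Brightwater along 3 paths.
Via Fennick: 75% × 9% = 6.75%.
Via Quillon: 100% × 65% = 65%.
Direct stake: 5% = 5%.
Total: 6.75% + 65% + 5% = 76.75%.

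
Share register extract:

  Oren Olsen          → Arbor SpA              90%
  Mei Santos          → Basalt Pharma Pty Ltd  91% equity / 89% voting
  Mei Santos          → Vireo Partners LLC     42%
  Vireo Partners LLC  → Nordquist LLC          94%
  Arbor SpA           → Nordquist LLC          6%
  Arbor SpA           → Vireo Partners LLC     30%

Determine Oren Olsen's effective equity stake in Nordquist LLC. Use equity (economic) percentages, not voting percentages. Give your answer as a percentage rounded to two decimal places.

30.78%

Oren reaches Nordquist along 2 paths.
Via Arbor: 90% × 6% = 5.4%.
Via Arbor → Vireo: 90% × 30% × 94% = 25.38%.
Total: 5.4% + 25.38% = 30.78%.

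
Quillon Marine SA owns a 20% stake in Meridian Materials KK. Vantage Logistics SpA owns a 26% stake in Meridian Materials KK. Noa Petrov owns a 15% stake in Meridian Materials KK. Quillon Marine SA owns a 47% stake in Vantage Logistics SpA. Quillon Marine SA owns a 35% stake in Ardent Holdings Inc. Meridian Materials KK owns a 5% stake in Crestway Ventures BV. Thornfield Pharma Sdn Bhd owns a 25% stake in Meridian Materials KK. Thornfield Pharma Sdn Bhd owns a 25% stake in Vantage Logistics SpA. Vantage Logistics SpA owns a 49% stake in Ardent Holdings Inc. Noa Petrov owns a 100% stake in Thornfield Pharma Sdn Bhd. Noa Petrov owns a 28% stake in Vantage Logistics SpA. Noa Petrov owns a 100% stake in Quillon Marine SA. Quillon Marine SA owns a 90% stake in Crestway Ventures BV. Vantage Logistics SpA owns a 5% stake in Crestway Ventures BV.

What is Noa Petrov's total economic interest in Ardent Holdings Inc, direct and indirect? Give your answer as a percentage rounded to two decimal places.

84.00%

Noa reaches Ardent along 4 paths.
Via Quillon: 100% × 35% = 35%.
Via Quillon → Vantage: 100% × 47% × 49% = 23.03%.
Via Vantage: 28% × 49% = 13.72%.
Via Thornfield → Vantage: 100% × 25% × 49% = 12.25%.
Total: 35% + 23.03% + 13.72% + 12.25% = 84%.
Rounded: 84.00%.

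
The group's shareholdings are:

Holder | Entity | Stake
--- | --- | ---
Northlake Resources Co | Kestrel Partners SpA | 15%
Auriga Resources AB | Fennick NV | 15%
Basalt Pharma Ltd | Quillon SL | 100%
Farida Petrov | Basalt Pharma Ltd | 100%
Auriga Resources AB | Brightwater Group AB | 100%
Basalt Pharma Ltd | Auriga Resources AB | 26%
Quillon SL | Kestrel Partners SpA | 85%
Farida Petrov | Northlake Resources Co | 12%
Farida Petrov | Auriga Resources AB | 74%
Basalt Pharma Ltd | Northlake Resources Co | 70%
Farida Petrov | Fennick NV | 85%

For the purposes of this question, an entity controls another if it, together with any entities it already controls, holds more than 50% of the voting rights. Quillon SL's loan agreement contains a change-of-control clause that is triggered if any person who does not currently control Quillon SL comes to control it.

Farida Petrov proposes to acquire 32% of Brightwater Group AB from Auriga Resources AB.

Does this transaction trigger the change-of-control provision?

No

The purchase adds only to Farida's holdings (Auriga's stake shrinks), so Farida is the only person who could newly come to control Quillon.
Farida holds 100% of Basalt, so Farida controls Basalt.
Basalt holds 100% of Quillon, so Farida controls Quillon.
So Farida already controls Quillon before the transaction.
After the purchase, Farida holds 32% of Brightwater directly, and Auriga's stake falls to 68%.
Farida controlled Quillon already, so this is not a new person acquiring control; every other person's position is unchanged or reduced.
No new person acquires control, so the clause is not triggered.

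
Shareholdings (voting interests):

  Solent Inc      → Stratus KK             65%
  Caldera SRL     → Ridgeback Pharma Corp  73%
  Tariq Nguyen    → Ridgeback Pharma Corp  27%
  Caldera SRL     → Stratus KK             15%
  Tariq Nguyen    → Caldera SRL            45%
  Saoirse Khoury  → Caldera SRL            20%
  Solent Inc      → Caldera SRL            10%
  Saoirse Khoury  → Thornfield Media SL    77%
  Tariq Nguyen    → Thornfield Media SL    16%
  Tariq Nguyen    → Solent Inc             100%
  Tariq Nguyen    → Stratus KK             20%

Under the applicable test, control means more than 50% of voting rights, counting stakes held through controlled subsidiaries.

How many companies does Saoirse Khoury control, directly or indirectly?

1

Saoirse holds 77% of Thornfield, so Saoirse controls Thornfield.
No other company's threshold is met.
Saoirse controls 1 company.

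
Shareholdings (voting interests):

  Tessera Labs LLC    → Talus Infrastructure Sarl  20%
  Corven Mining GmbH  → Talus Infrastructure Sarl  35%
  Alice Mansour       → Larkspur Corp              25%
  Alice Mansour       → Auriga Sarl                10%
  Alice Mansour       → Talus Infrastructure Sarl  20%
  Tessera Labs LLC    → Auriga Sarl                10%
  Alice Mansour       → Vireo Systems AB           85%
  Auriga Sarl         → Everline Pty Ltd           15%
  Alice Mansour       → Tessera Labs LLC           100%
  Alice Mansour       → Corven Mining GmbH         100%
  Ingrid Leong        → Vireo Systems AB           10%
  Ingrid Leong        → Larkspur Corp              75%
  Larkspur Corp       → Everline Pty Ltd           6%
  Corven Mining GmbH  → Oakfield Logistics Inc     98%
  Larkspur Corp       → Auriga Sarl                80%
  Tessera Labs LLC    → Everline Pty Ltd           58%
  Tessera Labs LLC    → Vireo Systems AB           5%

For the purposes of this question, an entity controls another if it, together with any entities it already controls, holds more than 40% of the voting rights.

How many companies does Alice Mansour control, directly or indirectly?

6

Alice holds 100% of Tessera, so Alice controls Tessera.
Alice holds 100% of Corven, so Alice controls Corven.
Tessera and Alice together hold 5% + 85% = 90% of Vireo, so Alice controls Vireo.
Tessera and Alice and Corven together hold 20% + 20% + 35% = 75% of Talus, so Alice controls Talus.
Corven holds 98% of Oakfield, so Alice controls Oakfield.
Tessera holds 58% of Everline, so Alice controls Everline.
No other company's threshold is met.
Alice controls 6 companies.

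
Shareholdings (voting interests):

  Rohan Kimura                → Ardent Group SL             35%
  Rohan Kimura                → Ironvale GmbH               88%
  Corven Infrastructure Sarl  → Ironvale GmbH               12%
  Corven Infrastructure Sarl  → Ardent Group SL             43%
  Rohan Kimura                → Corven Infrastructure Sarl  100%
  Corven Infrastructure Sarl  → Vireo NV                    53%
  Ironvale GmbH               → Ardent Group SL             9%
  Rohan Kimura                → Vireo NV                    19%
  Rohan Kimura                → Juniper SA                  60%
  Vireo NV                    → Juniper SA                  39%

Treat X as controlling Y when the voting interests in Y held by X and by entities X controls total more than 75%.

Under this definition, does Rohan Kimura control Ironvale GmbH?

Yes

Rohan holds 100% of Corven, so Rohan controls Corven.
Rohan and Corven together hold 88% + 12% = 100% of Ironvale, so Rohan controls Ironvale.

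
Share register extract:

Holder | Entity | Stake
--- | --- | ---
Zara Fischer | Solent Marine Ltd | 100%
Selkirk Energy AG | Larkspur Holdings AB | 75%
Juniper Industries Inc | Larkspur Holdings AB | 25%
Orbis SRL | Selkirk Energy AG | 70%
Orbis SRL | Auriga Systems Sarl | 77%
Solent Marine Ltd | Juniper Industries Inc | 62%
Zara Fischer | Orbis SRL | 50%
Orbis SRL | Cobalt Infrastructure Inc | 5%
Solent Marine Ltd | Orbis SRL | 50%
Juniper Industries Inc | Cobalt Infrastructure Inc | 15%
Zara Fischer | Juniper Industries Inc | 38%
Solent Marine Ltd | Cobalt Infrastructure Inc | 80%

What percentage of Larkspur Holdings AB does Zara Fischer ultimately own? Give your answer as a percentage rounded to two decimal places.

77.50%

Zara reaches Larkspur along 4 paths.
Via Juniper: 38% × 25% = 9.5%.
Via Solent → Juniper: 100% × 62% × 25% = 15.5%.
Via Orbis → Selkirk: 50% × 70% × 75% = 26.25%.
Via Solent → Orbis → Selkirk: 100% × 50% × 70% × 75% = 26.25%.
Total: 9.5% + 15.5% + 26.25% + 26.25% = 77.5%.
Rounded: 77.50%.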